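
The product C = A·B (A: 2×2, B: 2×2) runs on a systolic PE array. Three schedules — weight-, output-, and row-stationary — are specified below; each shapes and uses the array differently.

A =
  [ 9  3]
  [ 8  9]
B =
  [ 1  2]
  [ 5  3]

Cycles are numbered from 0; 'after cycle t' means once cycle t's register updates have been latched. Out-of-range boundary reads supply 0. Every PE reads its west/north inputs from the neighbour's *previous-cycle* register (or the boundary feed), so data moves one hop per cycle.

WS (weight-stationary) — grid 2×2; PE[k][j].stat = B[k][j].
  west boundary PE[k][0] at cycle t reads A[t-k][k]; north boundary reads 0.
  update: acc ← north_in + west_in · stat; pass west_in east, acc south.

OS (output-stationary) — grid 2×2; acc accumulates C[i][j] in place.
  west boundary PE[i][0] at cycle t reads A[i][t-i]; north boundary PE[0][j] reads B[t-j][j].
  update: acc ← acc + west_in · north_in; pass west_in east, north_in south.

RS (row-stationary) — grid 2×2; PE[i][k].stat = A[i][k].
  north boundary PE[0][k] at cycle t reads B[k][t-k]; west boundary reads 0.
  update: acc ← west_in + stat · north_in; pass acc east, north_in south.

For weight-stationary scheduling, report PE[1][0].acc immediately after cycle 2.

PE[1][0].acc = 53

WS on a 2×2 grid — tracing PE[1][0] and its feeders:
  [0] (0,0) acc=9 (h:9 v:9)
  [0] (1,0) acc=0 (h:0 v:0)
  [1] (0,0) acc=8 (h:8 v:8)
  [1] (1,0) acc=24 (h:3 v:24)
  [2] (0,0) acc=0 (h:0 v:0)
  [2] (1,0) acc=53 (h:9 v:53)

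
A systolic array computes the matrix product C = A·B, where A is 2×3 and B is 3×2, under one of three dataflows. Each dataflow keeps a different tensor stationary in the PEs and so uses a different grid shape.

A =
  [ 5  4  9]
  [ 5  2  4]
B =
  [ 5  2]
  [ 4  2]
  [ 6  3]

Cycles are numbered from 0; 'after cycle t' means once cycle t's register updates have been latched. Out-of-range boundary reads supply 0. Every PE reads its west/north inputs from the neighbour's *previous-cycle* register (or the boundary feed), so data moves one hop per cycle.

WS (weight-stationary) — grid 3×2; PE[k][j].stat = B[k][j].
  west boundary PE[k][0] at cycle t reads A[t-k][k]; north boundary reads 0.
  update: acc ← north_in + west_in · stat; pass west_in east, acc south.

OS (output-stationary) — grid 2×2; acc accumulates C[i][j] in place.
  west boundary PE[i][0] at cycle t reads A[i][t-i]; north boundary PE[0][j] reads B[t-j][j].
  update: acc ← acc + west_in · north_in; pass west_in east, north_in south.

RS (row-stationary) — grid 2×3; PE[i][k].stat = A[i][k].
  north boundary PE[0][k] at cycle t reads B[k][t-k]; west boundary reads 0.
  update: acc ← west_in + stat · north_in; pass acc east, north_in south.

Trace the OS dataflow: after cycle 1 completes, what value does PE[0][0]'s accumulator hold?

PE[0][0].acc = 41

OS (2×2). Following PE[0][0] plus its west/north inputs:
  0: (0,0).acc=25  regs=<5,5>
  1: (0,0).acc=41  regs=<4,4>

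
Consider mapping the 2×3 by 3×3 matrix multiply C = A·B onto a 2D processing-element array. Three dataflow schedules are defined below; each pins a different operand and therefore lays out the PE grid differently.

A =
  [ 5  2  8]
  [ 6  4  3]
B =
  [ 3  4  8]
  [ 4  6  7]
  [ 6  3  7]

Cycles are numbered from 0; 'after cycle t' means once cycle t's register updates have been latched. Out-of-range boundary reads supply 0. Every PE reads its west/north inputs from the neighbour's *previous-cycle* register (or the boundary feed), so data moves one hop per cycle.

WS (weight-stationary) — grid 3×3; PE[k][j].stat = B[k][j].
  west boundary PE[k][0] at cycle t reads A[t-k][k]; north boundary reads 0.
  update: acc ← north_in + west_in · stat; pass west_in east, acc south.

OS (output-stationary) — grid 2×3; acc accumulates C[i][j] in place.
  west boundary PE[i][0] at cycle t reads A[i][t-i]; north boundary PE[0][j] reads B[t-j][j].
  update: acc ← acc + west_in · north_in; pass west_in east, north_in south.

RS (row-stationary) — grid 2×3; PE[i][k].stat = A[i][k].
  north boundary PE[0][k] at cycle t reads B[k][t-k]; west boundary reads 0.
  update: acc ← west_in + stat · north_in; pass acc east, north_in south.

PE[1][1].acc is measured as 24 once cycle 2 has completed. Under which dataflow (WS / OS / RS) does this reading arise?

dataflow = OS

— WS: 3×3; PE[1][1] trace:
  [0] (1,1) acc=0 (h:0 v:0)
  [1] (1,1) acc=0 (h:0 v:0)
  [2] (1,1) acc=32 (h:2 v:32)
— OS: 2×3; PE[1][1] trace:
  [0] (1,1) acc=0 (h:0 v:0)
  [1] (1,1) acc=0 (h:0 v:0)
  [2] (1,1) acc=24 (h:6 v:4)
— RS: 2×3; PE[1][1] trace:
  [0] (1,1) acc=0 (h:0 v:0)
  [1] (1,1) acc=0 (h:0 v:0)
  [2] (1,1) acc=34 (h:34 v:4)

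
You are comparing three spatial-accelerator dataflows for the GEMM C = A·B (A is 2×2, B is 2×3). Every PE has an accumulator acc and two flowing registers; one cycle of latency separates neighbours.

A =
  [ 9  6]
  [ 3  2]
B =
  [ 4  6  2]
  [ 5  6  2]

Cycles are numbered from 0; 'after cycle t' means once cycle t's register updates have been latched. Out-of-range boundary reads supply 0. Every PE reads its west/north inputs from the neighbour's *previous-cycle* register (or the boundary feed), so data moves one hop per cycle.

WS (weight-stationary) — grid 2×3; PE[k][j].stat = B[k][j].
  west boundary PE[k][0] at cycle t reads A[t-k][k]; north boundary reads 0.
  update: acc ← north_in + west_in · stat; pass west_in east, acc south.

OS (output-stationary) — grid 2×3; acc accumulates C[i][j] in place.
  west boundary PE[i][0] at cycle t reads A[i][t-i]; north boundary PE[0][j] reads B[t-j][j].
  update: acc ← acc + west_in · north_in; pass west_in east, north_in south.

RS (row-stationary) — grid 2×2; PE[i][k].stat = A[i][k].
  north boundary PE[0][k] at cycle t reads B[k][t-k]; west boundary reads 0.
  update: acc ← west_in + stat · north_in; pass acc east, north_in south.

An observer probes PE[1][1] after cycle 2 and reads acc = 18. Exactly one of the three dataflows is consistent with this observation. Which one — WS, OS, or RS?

dataflow = OS

Under WS (2×3), PE[1][1]:
  cycle 0: PE[1][1] → acc 0, east 0, south 0
  cycle 1: PE[1][1] → acc 0, east 0, south 0
  cycle 2: PE[1][1] → acc 90, east 6, south 90
Under OS (2×3), PE[1][1]:
  cycle 0: PE[1][1] → acc 0, east 0, south 0
  cycle 1: PE[1][1] → acc 0, east 0, south 0
  cycle 2: PE[1][1] → acc 18, east 3, south 6
Under RS (2×2), PE[1][1]:
  cycle 0: PE[1][1] → acc 0, east 0, south 0
  cycle 1: PE[1][1] → acc 0, east 0, south 0
  cycle 2: PE[1][1] → acc 22, east 22, south 5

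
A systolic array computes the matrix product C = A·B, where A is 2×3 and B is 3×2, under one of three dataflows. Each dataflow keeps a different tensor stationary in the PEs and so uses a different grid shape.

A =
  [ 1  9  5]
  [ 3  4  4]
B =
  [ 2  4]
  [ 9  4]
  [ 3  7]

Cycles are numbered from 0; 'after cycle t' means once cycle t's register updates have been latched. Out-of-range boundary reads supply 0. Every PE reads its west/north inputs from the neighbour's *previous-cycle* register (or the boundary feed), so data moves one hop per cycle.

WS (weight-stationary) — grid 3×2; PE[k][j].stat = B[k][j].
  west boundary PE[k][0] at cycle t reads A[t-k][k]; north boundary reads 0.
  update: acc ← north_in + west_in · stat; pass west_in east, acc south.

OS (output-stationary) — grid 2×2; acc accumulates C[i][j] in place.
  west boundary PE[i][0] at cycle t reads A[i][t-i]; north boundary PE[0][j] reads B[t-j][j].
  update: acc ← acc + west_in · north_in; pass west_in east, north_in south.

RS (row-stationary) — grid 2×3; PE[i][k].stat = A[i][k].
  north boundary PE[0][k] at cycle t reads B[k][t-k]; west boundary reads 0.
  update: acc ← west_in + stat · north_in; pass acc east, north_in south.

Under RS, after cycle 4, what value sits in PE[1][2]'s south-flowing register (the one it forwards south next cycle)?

RS (2×3). Following PE[1][2] plus its west/north inputs:
  0: (0,2).acc=0  regs=<0,0>
  0: (1,1).acc=0  regs=<0,0>
  0: (1,2).acc=0  regs=<0,0>
  1: (0,2).acc=0  regs=<0,0>
  1: (1,1).acc=0  regs=<0,0>
  1: (1,2).acc=0  regs=<0,0>
  2: (0,2).acc=98  regs=<98,3>
  2: (1,1).acc=42  regs=<42,9>
  2: (1,2).acc=0  regs=<0,0>
  3: (0,2).acc=75  regs=<75,7>
  3: (1,1).acc=28  regs=<28,4>
  3: (1,2).acc=54  regs=<54,3>
  4: (0,2).acc=0  regs=<0,0>
  4: (1,1).acc=0  regs=<0,0>
  4: (1,2).acc=56  regs=<56,7>

register = 7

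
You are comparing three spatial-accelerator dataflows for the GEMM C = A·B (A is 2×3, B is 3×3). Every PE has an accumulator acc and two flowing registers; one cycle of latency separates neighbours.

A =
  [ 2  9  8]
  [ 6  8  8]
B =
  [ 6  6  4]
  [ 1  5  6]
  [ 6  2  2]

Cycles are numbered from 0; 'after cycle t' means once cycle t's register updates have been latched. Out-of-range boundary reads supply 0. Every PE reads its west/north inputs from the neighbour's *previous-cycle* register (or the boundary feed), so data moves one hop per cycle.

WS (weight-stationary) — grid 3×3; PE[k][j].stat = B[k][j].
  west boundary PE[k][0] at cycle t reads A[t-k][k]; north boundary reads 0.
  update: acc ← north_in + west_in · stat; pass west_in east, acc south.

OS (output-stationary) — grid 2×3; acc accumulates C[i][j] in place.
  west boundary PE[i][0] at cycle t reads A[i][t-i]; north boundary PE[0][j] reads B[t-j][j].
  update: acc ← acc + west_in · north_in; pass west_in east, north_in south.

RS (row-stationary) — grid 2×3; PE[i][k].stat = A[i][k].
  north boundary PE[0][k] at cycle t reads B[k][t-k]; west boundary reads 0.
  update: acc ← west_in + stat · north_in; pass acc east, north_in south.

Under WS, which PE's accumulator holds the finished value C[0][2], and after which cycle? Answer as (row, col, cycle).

(row, col, cycle) = (2, 2, 4)

WS: C[0][2] accumulates in PE[2][2]:
  t=0 PE[2][2]: acc=0 h=0 v=0
  t=1 PE[2][2]: acc=0 h=0 v=0
  t=2 PE[2][2]: acc=0 h=0 v=0
  t=3 PE[2][2]: acc=0 h=0 v=0
  t=4 PE[2][2]: acc=78 h=8 v=78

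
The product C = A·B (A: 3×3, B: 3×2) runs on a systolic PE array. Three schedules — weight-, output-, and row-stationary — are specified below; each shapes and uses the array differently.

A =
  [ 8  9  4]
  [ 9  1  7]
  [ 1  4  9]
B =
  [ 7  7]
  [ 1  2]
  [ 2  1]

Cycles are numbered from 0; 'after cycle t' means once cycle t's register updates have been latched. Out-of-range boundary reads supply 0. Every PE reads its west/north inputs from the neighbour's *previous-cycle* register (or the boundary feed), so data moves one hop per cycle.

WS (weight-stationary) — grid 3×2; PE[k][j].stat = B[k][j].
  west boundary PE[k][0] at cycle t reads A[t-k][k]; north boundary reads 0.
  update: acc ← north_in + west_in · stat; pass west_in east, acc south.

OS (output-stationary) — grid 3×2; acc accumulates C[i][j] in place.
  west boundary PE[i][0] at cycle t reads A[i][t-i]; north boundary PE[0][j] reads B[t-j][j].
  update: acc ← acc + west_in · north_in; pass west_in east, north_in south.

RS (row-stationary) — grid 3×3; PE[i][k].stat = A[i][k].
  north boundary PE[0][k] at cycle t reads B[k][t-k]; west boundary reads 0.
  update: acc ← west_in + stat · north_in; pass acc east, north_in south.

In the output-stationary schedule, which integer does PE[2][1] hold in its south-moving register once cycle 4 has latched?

OS (3×2). Following PE[2][1] plus its west/north inputs:
  after 0 — PE[1][1] acc=0, pass-E 0, pass-S 0
  after 0 — PE[2][0] acc=0, pass-E 0, pass-S 0
  after 0 — PE[2][1] acc=0, pass-E 0, pass-S 0
  after 1 — PE[1][1] acc=0, pass-E 0, pass-S 0
  after 1 — PE[2][0] acc=0, pass-E 0, pass-S 0
  after 1 — PE[2][1] acc=0, pass-E 0, pass-S 0
  after 2 — PE[1][1] acc=63, pass-E 9, pass-S 7
  after 2 — PE[2][0] acc=7, pass-E 1, pass-S 7
  after 2 — PE[2][1] acc=0, pass-E 0, pass-S 0
  after 3 — PE[1][1] acc=65, pass-E 1, pass-S 2
  after 3 — PE[2][0] acc=11, pass-E 4, pass-S 1
  after 3 — PE[2][1] acc=7, pass-E 1, pass-S 7
  after 4 — PE[1][1] acc=72, pass-E 7, pass-S 1
  after 4 — PE[2][0] acc=29, pass-E 9, pass-S 2
  after 4 — PE[2][1] acc=15, pass-E 4, pass-S 2

register = 2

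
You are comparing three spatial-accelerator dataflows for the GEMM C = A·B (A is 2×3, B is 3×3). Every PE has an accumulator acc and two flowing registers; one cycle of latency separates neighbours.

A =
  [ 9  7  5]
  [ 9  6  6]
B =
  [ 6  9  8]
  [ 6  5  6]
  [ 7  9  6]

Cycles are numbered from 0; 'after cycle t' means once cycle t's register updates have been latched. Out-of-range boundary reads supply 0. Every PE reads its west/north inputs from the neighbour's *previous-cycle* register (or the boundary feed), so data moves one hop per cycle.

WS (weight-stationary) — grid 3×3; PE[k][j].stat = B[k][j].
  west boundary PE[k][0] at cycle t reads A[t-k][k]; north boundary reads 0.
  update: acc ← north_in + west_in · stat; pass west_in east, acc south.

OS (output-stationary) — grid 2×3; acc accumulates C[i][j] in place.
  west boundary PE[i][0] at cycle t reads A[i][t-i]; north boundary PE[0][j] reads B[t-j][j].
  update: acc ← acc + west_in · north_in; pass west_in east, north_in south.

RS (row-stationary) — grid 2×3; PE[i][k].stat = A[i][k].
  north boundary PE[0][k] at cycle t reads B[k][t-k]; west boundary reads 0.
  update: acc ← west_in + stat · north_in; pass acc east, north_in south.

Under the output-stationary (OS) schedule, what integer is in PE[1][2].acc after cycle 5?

OS (2×3). Following PE[1][2] plus its west/north inputs:
  c0 r0c2: 0 / 0 / 0
  c0 r1c1: 0 / 0 / 0
  c0 r1c2: 0 / 0 / 0
  c1 r0c2: 0 / 0 / 0
  c1 r1c1: 0 / 0 / 0
  c1 r1c2: 0 / 0 / 0
  c2 r0c2: 72 / 9 / 8
  c2 r1c1: 81 / 9 / 9
  c2 r1c2: 0 / 0 / 0
  c3 r0c2: 114 / 7 / 6
  c3 r1c1: 111 / 6 / 5
  c3 r1c2: 72 / 9 / 8
  c4 r0c2: 144 / 5 / 6
  c4 r1c1: 165 / 6 / 9
  c4 r1c2: 108 / 6 / 6
  c5 r0c2: 144 / 0 / 0
  c5 r1c1: 165 / 0 / 0
  c5 r1c2: 144 / 6 / 6

PE[1][2].acc = 144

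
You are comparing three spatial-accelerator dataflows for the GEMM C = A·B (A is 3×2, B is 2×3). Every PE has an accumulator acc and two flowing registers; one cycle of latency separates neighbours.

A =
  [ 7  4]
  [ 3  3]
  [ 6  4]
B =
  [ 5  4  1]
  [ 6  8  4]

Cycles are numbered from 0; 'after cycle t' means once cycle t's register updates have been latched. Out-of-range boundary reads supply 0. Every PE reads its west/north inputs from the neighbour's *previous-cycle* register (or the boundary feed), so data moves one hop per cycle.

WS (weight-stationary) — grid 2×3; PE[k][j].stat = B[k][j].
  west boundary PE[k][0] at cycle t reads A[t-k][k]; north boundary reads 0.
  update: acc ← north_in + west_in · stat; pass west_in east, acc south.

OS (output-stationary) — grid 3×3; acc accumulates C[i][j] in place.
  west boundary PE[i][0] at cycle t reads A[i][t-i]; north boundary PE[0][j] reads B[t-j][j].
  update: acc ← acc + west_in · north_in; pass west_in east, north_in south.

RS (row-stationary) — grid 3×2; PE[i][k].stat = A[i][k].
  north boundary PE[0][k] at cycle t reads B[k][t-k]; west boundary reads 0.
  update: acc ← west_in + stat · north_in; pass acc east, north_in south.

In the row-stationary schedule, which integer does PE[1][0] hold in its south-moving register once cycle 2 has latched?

register = 4

RS on a 3×2 grid — tracing PE[1][0] and its feeders:
  step 0 · PE0,0: acc=35; fwd→35 fwd↓5
  step 0 · PE1,0: acc=0; fwd→0 fwd↓0
  step 1 · PE0,0: acc=28; fwd→28 fwd↓4
  step 1 · PE1,0: acc=15; fwd→15 fwd↓5
  step 2 · PE0,0: acc=7; fwd→7 fwd↓1
  step 2 · PE1,0: acc=12; fwd→12 fwd↓4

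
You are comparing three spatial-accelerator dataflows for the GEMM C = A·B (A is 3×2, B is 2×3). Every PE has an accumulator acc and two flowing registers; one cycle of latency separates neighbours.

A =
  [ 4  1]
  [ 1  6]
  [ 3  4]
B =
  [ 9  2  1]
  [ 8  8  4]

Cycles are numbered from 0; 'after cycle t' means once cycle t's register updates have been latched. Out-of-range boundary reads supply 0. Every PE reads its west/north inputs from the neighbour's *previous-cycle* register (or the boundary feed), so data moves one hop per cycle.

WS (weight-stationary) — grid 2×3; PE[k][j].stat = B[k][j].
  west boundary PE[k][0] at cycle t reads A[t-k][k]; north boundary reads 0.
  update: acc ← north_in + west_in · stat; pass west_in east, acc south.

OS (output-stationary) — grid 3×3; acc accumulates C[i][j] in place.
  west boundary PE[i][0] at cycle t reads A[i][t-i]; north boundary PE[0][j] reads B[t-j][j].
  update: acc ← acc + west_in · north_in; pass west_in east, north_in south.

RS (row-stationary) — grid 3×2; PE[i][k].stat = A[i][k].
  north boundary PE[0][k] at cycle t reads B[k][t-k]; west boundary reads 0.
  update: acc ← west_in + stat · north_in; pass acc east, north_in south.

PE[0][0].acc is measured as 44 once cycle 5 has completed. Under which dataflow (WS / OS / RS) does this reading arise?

WS (2×3 grid), PE[0][0]:
  0: (0,0).acc=36  regs=<4,36>
  1: (0,0).acc=9  regs=<1,9>
  2: (0,0).acc=27  regs=<3,27>
  3: (0,0).acc=0  regs=<0,0>
  4: (0,0).acc=0  regs=<0,0>
  5: (0,0).acc=0  regs=<0,0>
OS (3×3 grid), PE[0][0]:
  0: (0,0).acc=36  regs=<4,9>
  1: (0,0).acc=44  regs=<1,8>
  2: (0,0).acc=44  regs=<0,0>
  3: (0,0).acc=44  regs=<0,0>
  4: (0,0).acc=44  regs=<0,0>
  5: (0,0).acc=44  regs=<0,0>
RS (3×2 grid), PE[0][0]:
  0: (0,0).acc=36  regs=<36,9>
  1: (0,0).acc=8  regs=<8,2>
  2: (0,0).acc=4  regs=<4,1>
  3: (0,0).acc=0  regs=<0,0>
  4: (0,0).acc=0  regs=<0,0>
  5: (0,0).acc=0  regs=<0,0>

dataflow = OS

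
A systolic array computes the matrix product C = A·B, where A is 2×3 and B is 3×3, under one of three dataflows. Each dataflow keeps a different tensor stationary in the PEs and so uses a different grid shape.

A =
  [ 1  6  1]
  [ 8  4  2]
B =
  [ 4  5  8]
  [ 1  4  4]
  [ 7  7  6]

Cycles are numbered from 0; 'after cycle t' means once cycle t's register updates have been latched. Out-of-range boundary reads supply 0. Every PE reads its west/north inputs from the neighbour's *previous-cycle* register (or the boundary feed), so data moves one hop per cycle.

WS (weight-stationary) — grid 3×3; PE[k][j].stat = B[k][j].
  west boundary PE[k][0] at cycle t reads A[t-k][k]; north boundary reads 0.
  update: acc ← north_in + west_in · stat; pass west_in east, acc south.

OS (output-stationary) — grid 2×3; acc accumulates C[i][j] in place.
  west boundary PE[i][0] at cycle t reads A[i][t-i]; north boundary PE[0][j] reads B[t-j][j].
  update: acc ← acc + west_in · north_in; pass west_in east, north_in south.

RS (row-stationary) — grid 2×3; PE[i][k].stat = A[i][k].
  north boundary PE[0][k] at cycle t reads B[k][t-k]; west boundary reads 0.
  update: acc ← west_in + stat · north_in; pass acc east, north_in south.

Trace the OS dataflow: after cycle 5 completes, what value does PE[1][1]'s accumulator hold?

PE[1][1].acc = 70

OS (2×3). Following PE[1][1] plus its west/north inputs:
  after 0 — PE[0][1] acc=0, pass-E 0, pass-S 0
  after 0 — PE[1][0] acc=0, pass-E 0, pass-S 0
  after 0 — PE[1][1] acc=0, pass-E 0, pass-S 0
  after 1 — PE[0][1] acc=5, pass-E 1, pass-S 5
  after 1 — PE[1][0] acc=32, pass-E 8, pass-S 4
  after 1 — PE[1][1] acc=0, pass-E 0, pass-S 0
  after 2 — PE[0][1] acc=29, pass-E 6, pass-S 4
  after 2 — PE[1][0] acc=36, pass-E 4, pass-S 1
  after 2 — PE[1][1] acc=40, pass-E 8, pass-S 5
  after 3 — PE[0][1] acc=36, pass-E 1, pass-S 7
  after 3 — PE[1][0] acc=50, pass-E 2, pass-S 7
  after 3 — PE[1][1] acc=56, pass-E 4, pass-S 4
  after 4 — PE[0][1] acc=36, pass-E 0, pass-S 0
  after 4 — PE[1][0] acc=50, pass-E 0, pass-S 0
  after 4 — PE[1][1] acc=70, pass-E 2, pass-S 7
  after 5 — PE[0][1] acc=36, pass-E 0, pass-S 0
  after 5 — PE[1][0] acc=50, pass-E 0, pass-S 0
  after 5 — PE[1][1] acc=70, pass-E 0, pass-S 0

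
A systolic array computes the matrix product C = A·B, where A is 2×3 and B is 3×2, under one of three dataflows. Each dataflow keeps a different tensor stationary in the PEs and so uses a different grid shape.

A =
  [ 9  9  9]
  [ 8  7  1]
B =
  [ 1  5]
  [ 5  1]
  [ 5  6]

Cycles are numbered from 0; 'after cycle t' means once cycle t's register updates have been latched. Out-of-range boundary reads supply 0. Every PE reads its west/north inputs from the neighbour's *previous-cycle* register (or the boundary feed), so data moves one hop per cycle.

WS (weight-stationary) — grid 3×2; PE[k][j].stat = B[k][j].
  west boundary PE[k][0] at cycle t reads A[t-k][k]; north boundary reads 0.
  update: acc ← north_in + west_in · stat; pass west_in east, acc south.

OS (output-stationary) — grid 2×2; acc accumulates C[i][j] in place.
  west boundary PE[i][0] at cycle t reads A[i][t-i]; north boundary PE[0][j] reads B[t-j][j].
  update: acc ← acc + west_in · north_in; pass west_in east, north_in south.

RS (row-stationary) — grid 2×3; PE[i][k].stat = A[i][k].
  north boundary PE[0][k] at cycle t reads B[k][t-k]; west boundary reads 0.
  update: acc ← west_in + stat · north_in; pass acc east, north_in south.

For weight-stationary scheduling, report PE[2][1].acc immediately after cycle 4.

WS 3×2: PE[2][1] cycle-by-cycle (with neighbour feeds):
  t=0 PE[1][1]: acc=0 h=0 v=0
  t=0 PE[2][0]: acc=0 h=0 v=0
  t=0 PE[2][1]: acc=0 h=0 v=0
  t=1 PE[1][1]: acc=0 h=0 v=0
  t=1 PE[2][0]: acc=0 h=0 v=0
  t=1 PE[2][1]: acc=0 h=0 v=0
  t=2 PE[1][1]: acc=54 h=9 v=54
  t=2 PE[2][0]: acc=99 h=9 v=99
  t=2 PE[2][1]: acc=0 h=0 v=0
  t=3 PE[1][1]: acc=47 h=7 v=47
  t=3 PE[2][0]: acc=48 h=1 v=48
  t=3 PE[2][1]: acc=108 h=9 v=108
  t=4 PE[1][1]: acc=0 h=0 v=0
  t=4 PE[2][0]: acc=0 h=0 v=0
  t=4 PE[2][1]: acc=53 h=1 v=53

PE[2][1].acc = 53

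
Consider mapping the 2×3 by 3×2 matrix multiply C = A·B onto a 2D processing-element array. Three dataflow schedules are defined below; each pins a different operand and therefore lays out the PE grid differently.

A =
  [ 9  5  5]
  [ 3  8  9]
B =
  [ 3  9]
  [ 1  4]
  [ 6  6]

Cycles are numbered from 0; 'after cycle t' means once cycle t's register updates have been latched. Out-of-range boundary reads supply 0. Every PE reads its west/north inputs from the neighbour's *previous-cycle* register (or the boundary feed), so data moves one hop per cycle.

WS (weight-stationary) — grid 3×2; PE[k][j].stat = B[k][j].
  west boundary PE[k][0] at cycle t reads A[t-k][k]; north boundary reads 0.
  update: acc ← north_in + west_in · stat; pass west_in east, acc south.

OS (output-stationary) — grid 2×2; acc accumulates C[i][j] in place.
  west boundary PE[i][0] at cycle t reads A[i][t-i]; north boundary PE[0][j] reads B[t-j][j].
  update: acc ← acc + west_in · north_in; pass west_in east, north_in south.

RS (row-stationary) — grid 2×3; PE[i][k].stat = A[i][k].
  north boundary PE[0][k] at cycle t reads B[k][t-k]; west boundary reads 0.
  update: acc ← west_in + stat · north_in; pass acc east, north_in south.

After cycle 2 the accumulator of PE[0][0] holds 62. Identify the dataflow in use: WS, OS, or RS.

Under WS (3×2), PE[0][0]:
  c0 r0c0: 27 / 9 / 27
  c1 r0c0: 9 / 3 / 9
  c2 r0c0: 0 / 0 / 0
Under OS (2×2), PE[0][0]:
  c0 r0c0: 27 / 9 / 3
  c1 r0c0: 32 / 5 / 1
  c2 r0c0: 62 / 5 / 6
Under RS (2×3), PE[0][0]:
  c0 r0c0: 27 / 27 / 3
  c1 r0c0: 81 / 81 / 9
  c2 r0c0: 0 / 0 / 0

dataflow = OS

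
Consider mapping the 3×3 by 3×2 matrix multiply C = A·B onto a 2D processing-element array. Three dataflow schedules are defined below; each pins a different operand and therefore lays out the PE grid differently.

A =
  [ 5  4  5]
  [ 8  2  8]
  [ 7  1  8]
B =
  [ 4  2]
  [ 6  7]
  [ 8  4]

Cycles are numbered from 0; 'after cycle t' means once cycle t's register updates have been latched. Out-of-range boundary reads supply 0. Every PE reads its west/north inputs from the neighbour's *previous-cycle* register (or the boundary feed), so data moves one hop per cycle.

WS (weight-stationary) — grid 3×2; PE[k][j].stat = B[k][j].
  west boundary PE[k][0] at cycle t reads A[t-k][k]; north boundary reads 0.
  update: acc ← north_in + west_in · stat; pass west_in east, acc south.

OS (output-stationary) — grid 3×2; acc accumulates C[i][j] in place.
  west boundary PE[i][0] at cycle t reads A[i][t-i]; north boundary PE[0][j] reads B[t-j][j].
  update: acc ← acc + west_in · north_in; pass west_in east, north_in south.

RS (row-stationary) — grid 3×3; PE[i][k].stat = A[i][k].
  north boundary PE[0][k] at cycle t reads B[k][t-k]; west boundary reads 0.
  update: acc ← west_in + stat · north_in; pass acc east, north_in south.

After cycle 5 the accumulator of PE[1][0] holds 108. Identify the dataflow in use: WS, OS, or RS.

— WS: 3×2; PE[1][0] trace:
  0: (1,0).acc=0  regs=<0,0>
  1: (1,0).acc=44  regs=<4,44>
  2: (1,0).acc=44  regs=<2,44>
  3: (1,0).acc=34  regs=<1,34>
  4: (1,0).acc=0  regs=<0,0>
  5: (1,0).acc=0  regs=<0,0>
— OS: 3×2; PE[1][0] trace:
  0: (1,0).acc=0  regs=<0,0>
  1: (1,0).acc=32  regs=<8,4>
  2: (1,0).acc=44  regs=<2,6>
  3: (1,0).acc=108  regs=<8,8>
  4: (1,0).acc=108  regs=<0,0>
  5: (1,0).acc=108  regs=<0,0>
— RS: 3×3; PE[1][0] trace:
  0: (1,0).acc=0  regs=<0,0>
  1: (1,0).acc=32  regs=<32,4>
  2: (1,0).acc=16  regs=<16,2>
  3: (1,0).acc=0  regs=<0,0>
  4: (1,0).acc=0  regs=<0,0>
  5: (1,0).acc=0  regs=<0,0>

dataflow = OS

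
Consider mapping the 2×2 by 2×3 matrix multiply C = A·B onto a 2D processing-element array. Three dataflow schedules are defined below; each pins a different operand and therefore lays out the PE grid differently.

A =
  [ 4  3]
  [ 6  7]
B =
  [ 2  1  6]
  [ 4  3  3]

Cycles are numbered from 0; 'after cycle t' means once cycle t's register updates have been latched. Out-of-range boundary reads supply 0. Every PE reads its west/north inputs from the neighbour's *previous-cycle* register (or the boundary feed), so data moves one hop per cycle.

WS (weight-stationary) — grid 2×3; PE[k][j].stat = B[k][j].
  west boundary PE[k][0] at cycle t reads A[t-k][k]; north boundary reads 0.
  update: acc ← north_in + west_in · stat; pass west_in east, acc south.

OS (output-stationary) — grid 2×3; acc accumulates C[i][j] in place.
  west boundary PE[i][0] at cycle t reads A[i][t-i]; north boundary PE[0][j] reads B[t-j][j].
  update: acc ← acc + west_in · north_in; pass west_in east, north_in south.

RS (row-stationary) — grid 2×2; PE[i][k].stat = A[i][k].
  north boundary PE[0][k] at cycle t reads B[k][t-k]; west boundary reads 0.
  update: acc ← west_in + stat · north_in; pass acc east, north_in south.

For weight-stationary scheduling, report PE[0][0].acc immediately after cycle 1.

WS 2×3: PE[0][0] cycle-by-cycle (with neighbour feeds):
  cycle 0: PE[0][0] → acc 8, east 4, south 8
  cycle 1: PE[0][0] → acc 12, east 6, south 12

PE[0][0].acc = 12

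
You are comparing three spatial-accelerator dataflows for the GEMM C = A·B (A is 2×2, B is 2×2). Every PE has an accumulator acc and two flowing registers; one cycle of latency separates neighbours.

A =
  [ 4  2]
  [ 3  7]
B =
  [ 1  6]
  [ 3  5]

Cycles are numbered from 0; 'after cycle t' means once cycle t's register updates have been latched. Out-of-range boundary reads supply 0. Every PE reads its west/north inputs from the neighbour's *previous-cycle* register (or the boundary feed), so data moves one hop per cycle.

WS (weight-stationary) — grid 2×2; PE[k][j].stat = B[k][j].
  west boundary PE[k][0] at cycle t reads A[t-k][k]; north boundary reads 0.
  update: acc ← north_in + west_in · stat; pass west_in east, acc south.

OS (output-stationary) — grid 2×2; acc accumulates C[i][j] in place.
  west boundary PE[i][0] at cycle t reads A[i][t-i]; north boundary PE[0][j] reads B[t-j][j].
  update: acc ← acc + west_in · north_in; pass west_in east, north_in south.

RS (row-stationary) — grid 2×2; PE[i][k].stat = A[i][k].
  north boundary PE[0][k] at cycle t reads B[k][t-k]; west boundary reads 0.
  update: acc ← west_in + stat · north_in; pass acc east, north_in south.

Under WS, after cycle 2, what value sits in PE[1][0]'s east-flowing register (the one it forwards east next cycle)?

WS (2×2). Following PE[1][0] plus its west/north inputs:
  t=0 PE[0][0]: acc=4 h=4 v=4
  t=0 PE[1][0]: acc=0 h=0 v=0
  t=1 PE[0][0]: acc=3 h=3 v=3
  t=1 PE[1][0]: acc=10 h=2 v=10
  t=2 PE[0][0]: acc=0 h=0 v=0
  t=2 PE[1][0]: acc=24 h=7 v=24

register = 7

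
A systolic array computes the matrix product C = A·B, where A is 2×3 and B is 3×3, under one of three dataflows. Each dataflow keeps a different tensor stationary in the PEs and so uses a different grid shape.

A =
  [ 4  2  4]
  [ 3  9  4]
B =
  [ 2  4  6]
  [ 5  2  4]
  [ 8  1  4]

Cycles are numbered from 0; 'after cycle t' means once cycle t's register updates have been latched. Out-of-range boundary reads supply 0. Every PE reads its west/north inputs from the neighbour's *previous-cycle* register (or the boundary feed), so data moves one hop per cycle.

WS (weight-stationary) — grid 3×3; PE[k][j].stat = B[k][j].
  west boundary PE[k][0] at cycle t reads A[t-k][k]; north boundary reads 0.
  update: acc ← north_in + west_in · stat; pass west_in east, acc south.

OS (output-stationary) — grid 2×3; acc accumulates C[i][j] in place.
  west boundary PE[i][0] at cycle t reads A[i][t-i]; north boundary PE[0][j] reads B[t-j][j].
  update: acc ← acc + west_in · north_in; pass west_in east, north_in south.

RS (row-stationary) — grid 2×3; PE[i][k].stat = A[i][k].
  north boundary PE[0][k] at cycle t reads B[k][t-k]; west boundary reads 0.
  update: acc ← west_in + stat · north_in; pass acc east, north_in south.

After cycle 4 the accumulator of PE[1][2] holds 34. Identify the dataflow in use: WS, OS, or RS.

dataflow = RS

Under WS (3×3), PE[1][2]:
  0: (1,2).acc=0  regs=<0,0>
  1: (1,2).acc=0  regs=<0,0>
  2: (1,2).acc=0  regs=<0,0>
  3: (1,2).acc=32  regs=<2,32>
  4: (1,2).acc=54  regs=<9,54>
Under OS (2×3), PE[1][2]:
  0: (1,2).acc=0  regs=<0,0>
  1: (1,2).acc=0  regs=<0,0>
  2: (1,2).acc=0  regs=<0,0>
  3: (1,2).acc=18  regs=<3,6>
  4: (1,2).acc=54  regs=<9,4>
Under RS (2×3), PE[1][2]:
  0: (1,2).acc=0  regs=<0,0>
  1: (1,2).acc=0  regs=<0,0>
  2: (1,2).acc=0  regs=<0,0>
  3: (1,2).acc=83  regs=<83,8>
  4: (1,2).acc=34  regs=<34,1>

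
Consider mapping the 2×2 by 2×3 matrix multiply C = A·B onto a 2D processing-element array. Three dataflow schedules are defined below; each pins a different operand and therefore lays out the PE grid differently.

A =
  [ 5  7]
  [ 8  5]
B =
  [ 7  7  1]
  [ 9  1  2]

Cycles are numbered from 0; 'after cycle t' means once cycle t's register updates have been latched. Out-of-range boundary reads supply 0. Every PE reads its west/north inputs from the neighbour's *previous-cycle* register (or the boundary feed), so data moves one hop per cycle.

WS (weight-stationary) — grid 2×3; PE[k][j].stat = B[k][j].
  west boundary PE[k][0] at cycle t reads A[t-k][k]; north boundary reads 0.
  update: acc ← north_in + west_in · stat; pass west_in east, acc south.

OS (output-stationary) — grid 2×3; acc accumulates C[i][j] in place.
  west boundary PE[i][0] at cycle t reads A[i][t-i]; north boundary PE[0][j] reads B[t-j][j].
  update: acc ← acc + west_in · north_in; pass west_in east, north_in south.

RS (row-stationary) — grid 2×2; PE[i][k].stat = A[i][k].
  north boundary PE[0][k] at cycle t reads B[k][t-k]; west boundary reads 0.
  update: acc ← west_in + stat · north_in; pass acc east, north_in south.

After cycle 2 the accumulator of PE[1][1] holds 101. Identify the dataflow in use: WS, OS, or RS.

WS [2×3] PE[1][1] across cycles:
  [0] (1,1) acc=0 (h:0 v:0)
  [1] (1,1) acc=0 (h:0 v:0)
  [2] (1,1) acc=42 (h:7 v:42)
OS [2×3] PE[1][1] across cycles:
  [0] (1,1) acc=0 (h:0 v:0)
  [1] (1,1) acc=0 (h:0 v:0)
  [2] (1,1) acc=56 (h:8 v:7)
RS [2×2] PE[1][1] across cycles:
  [0] (1,1) acc=0 (h:0 v:0)
  [1] (1,1) acc=0 (h:0 v:0)
  [2] (1,1) acc=101 (h:101 v:9)

dataflow = RS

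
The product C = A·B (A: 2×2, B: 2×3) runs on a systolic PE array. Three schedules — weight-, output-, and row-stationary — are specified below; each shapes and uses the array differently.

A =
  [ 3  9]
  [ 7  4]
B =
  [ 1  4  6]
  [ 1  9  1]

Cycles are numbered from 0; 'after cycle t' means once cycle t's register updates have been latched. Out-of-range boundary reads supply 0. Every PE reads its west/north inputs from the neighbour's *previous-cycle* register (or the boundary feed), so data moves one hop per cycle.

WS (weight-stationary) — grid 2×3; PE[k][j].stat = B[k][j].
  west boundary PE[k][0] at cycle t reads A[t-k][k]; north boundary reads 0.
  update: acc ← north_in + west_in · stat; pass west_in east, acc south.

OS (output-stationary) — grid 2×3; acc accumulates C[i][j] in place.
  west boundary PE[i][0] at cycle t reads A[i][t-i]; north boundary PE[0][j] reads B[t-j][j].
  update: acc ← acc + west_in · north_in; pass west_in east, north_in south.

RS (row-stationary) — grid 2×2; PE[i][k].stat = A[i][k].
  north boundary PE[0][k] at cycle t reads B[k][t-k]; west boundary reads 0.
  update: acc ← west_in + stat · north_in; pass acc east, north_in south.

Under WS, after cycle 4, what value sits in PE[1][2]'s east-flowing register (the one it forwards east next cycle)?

Tracing WS — 2×3 array, target PE[1][2]:
  0: (0,2).acc=0  regs=<0,0>
  0: (1,1).acc=0  regs=<0,0>
  0: (1,2).acc=0  regs=<0,0>
  1: (0,2).acc=0  regs=<0,0>
  1: (1,1).acc=0  regs=<0,0>
  1: (1,2).acc=0  regs=<0,0>
  2: (0,2).acc=18  regs=<3,18>
  2: (1,1).acc=93  regs=<9,93>
  2: (1,2).acc=0  regs=<0,0>
  3: (0,2).acc=42  regs=<7,42>
  3: (1,1).acc=64  regs=<4,64>
  3: (1,2).acc=27  regs=<9,27>
  4: (0,2).acc=0  regs=<0,0>
  4: (1,1).acc=0  regs=<0,0>
  4: (1,2).acc=46  regs=<4,46>

register = 4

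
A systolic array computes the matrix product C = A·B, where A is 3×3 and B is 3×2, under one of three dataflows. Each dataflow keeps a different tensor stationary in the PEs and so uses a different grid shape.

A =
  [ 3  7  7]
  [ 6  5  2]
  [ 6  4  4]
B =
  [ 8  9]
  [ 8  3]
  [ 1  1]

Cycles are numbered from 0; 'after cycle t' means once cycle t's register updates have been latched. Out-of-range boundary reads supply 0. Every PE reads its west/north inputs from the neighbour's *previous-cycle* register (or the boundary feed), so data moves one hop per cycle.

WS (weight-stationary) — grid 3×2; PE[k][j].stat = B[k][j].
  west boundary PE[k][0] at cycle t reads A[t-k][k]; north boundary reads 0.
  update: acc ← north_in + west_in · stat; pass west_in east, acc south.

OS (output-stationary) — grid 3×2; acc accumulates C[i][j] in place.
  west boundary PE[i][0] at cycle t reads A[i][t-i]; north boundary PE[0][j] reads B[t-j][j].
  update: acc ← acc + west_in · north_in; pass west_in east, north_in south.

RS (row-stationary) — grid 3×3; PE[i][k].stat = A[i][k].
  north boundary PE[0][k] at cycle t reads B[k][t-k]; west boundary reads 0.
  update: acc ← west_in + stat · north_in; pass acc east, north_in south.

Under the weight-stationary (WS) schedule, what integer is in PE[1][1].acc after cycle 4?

PE[1][1].acc = 66

WS (3×2). Following PE[1][1] plus its west/north inputs:
  t=0 PE[0][1]: acc=0 h=0 v=0
  t=0 PE[1][0]: acc=0 h=0 v=0
  t=0 PE[1][1]: acc=0 h=0 v=0
  t=1 PE[0][1]: acc=27 h=3 v=27
  t=1 PE[1][0]: acc=80 h=7 v=80
  t=1 PE[1][1]: acc=0 h=0 v=0
  t=2 PE[0][1]: acc=54 h=6 v=54
  t=2 PE[1][0]: acc=88 h=5 v=88
  t=2 PE[1][1]: acc=48 h=7 v=48
  t=3 PE[0][1]: acc=54 h=6 v=54
  t=3 PE[1][0]: acc=80 h=4 v=80
  t=3 PE[1][1]: acc=69 h=5 v=69
  t=4 PE[0][1]: acc=0 h=0 v=0
  t=4 PE[1][0]: acc=0 h=0 v=0
  t=4 PE[1][1]: acc=66 h=4 v=66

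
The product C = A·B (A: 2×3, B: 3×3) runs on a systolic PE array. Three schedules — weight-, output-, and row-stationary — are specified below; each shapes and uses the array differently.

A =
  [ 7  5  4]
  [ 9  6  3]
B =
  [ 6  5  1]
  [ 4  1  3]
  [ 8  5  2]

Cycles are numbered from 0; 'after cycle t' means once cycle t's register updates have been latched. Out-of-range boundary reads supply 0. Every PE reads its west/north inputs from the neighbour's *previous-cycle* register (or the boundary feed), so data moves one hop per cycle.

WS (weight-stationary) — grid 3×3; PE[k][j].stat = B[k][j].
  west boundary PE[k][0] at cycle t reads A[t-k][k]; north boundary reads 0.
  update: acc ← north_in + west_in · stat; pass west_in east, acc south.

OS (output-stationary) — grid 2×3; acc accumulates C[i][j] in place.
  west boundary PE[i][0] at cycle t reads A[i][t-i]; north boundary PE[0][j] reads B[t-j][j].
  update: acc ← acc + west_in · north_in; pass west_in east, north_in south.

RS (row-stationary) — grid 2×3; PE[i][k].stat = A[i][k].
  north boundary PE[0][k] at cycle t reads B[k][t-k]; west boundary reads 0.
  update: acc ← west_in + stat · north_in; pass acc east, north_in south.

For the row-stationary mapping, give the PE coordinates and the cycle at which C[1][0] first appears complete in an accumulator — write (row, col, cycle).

RS: C[1][0] accumulates in PE[1][2]:
  step 0 · PE1,2: acc=0; fwd→0 fwd↓0
  step 1 · PE1,2: acc=0; fwd→0 fwd↓0
  step 2 · PE1,2: acc=0; fwd→0 fwd↓0
  step 3 · PE1,2: acc=102; fwd→102 fwd↓8

(row, col, cycle) = (1, 2, 3)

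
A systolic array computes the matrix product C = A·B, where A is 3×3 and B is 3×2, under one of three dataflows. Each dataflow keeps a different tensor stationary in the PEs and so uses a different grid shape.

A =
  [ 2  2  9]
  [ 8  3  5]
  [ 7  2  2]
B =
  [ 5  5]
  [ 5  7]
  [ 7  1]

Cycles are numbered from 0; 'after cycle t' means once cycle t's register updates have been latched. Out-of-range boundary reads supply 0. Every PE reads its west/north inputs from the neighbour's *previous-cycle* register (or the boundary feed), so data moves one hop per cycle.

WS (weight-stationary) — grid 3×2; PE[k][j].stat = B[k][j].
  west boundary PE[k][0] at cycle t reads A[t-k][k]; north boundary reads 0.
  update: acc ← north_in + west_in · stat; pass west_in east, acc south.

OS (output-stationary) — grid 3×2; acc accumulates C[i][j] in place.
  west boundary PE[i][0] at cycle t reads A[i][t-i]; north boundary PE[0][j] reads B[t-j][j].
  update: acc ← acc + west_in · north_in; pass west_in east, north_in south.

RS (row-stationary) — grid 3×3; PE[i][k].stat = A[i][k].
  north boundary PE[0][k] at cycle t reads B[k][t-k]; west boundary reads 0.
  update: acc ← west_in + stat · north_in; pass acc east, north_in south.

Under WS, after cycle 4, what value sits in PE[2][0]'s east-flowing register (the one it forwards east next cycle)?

register = 2

Tracing WS — 3×2 array, target PE[2][0]:
  c0 r1c0: 0 / 0 / 0
  c0 r2c0: 0 / 0 / 0
  c1 r1c0: 20 / 2 / 20
  c1 r2c0: 0 / 0 / 0
  c2 r1c0: 55 / 3 / 55
  c2 r2c0: 83 / 9 / 83
  c3 r1c0: 45 / 2 / 45
  c3 r2c0: 90 / 5 / 90
  c4 r1c0: 0 / 0 / 0
  c4 r2c0: 59 / 2 / 59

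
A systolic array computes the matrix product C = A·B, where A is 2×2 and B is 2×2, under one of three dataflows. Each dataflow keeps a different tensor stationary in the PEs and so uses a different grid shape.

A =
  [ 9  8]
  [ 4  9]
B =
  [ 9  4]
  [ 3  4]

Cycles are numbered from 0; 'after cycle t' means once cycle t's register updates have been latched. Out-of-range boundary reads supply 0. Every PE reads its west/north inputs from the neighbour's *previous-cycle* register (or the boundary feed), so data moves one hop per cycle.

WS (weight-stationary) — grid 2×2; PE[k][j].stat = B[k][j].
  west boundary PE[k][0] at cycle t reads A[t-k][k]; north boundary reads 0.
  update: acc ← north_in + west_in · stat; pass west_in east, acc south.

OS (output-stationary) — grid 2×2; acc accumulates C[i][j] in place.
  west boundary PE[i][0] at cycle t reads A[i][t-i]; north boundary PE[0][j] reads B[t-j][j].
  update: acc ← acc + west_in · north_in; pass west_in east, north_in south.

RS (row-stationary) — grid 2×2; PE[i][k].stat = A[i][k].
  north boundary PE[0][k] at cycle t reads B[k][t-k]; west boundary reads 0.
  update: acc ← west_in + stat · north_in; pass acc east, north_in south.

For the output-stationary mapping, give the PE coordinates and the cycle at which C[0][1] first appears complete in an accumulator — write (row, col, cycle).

OS — PE[0][1] is where C[0][1] collects:
  0: (0,1).acc=0  regs=<0,0>
  1: (0,1).acc=36  regs=<9,4>
  2: (0,1).acc=68  regs=<8,4>

(row, col, cycle) = (0, 1, 2)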